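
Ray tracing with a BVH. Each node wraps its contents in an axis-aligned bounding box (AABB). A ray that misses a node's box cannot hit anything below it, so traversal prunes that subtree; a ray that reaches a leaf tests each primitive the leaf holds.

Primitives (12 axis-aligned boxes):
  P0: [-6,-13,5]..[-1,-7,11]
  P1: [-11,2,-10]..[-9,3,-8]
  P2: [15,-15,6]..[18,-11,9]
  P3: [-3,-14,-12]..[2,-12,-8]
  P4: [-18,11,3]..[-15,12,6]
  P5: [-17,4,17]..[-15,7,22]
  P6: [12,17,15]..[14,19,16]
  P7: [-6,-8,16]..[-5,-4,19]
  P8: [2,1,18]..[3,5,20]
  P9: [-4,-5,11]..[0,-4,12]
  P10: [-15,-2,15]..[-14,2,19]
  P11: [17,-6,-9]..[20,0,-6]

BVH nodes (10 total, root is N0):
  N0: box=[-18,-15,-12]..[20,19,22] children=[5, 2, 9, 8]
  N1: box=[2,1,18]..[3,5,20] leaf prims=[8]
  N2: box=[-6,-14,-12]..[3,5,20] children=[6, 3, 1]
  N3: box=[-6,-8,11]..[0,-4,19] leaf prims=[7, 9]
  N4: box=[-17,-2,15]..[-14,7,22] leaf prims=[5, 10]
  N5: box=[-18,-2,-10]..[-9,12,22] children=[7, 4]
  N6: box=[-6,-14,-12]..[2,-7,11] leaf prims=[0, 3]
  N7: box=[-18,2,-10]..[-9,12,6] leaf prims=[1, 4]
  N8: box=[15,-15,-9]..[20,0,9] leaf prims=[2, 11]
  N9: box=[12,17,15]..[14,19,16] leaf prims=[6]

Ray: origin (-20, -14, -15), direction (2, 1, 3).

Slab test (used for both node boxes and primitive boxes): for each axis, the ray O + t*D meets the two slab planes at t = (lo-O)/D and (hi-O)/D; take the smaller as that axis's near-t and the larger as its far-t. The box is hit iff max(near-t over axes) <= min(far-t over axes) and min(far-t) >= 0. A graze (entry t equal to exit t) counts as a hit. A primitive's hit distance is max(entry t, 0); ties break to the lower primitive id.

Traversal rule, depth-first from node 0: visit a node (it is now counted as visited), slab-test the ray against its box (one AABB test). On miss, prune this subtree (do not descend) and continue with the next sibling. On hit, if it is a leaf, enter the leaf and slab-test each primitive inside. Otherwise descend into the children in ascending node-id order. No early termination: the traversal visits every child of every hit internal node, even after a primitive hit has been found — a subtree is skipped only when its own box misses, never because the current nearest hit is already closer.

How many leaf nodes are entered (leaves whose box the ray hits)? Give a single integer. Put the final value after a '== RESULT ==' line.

Walk:
N0 x:[1,20] y:[-1,33] z:[1,37/3] -> hit [1,37/3], descend [2, 5, 8, 9]
  N2 x:[7,23/2] y:[0,19] z:[1,35/3] -> hit [7,23/2], descend [1, 3, 6]
    N1 x:[11,23/2] y:[15,19] z:[11,35/3] -> miss, prune
    N3 x:[7,10] y:[6,10] z:[26/3,34/3] -> hit [26/3,10] leaf, test {P7(miss), P9@t=9}
    N6 x:[7,11] y:[0,7] z:[1,26/3] -> hit [7,7] leaf, test {P0@t=7, P3(miss)}
  N5 x:[1,11/2] y:[12,26] z:[5/3,37/3] -> miss, prune
  N8 x:[35/2,20] y:[-1,14] z:[2,8] -> miss, prune
  N9 x:[16,17] y:[31,33] z:[10,31/3] -> miss, prune

8 AABB tests over nodes [0, 2, 1, 3, 6, 5, 8, 9]; 2 leaves entered; closest P0.

== RESULT ==
2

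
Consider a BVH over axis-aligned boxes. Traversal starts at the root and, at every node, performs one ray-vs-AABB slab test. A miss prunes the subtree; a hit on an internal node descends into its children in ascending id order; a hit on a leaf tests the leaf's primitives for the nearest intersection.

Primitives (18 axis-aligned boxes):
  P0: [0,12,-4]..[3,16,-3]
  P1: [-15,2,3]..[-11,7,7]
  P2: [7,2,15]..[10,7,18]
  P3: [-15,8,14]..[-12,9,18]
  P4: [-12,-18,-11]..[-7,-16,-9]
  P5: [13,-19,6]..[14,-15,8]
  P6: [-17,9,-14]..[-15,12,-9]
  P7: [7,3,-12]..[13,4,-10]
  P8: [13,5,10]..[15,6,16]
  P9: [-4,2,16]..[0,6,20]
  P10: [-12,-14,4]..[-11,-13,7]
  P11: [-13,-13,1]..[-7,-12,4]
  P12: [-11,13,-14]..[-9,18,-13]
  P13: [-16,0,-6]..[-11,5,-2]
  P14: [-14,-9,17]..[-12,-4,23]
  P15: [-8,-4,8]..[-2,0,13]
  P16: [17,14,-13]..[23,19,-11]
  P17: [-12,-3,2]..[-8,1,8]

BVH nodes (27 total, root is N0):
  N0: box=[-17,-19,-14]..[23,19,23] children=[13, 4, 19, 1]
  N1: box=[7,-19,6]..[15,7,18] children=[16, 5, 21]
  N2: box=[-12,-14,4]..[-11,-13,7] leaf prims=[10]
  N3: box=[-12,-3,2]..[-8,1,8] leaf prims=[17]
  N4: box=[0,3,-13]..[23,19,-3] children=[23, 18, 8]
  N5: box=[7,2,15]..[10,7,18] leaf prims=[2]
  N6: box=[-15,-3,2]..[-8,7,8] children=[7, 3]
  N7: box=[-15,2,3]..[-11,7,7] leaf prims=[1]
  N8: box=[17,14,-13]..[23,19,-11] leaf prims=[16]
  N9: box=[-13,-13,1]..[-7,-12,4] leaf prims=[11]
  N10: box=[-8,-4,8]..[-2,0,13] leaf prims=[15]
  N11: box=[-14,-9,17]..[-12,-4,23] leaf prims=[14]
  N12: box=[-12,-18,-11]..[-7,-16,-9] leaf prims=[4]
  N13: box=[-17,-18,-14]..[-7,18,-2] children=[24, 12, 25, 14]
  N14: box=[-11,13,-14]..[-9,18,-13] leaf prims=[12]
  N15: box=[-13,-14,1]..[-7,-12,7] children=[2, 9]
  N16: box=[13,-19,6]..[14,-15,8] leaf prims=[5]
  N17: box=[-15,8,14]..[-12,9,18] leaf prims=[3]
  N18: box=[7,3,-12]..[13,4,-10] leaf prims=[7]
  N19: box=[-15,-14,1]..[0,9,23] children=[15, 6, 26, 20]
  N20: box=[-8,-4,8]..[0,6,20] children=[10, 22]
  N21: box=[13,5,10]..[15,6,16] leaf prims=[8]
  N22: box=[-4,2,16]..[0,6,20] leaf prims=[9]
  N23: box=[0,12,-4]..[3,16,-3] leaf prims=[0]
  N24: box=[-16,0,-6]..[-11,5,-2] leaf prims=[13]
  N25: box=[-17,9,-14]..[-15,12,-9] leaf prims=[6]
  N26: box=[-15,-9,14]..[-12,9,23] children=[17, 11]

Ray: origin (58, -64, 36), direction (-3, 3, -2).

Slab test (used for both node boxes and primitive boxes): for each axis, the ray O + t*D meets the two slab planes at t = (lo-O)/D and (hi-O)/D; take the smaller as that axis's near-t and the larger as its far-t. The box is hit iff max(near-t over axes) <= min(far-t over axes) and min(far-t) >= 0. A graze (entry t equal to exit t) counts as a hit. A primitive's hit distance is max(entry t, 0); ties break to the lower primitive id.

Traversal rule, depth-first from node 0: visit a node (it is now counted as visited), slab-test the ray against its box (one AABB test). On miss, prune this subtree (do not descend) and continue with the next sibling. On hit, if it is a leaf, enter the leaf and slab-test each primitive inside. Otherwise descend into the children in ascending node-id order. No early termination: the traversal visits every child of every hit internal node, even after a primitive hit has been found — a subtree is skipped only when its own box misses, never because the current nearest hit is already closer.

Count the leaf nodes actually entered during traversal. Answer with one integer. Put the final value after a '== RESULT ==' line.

Trace the traversal:
N0 x:[35/3,25] y:[15,83/3] z:[13/2,25] -> hit [15,25], descend [1, 4, 13, 19]
  N1 x:[43/3,17] y:[15,71/3] z:[9,15] -> hit [15,15], descend [5, 16, 21]
    N5 x:[16,17] y:[22,71/3] z:[9,21/2] -> miss, prune
    N16 x:[44/3,15] y:[15,49/3] z:[14,15] -> hit [15,15] leaf, test {P5@t=15}
    N21 x:[43/3,15] y:[23,70/3] z:[10,13] -> miss, prune
  N4 x:[35/3,58/3] y:[67/3,83/3] z:[39/2,49/2] -> miss, prune
  N13 x:[65/3,25] y:[46/3,82/3] z:[19,25] -> hit [65/3,25], descend [12, 14, 24, 25]
    N12 x:[65/3,70/3] y:[46/3,16] z:[45/2,47/2] -> miss, prune
    N14 x:[67/3,23] y:[77/3,82/3] z:[49/2,25] -> miss, prune
    N24 x:[23,74/3] y:[64/3,23] z:[19,21] -> miss, prune
    N25 x:[73/3,25] y:[73/3,76/3] z:[45/2,25] -> hit [73/3,25] leaf, test {P6@t=73/3}
  N19 x:[58/3,73/3] y:[50/3,73/3] z:[13/2,35/2] -> miss, prune

12 AABB tests over nodes [0, 1, 5, 16, 21, 4, 13, 12, 14, 24, 25, 19]; 2 leaves entered; closest P5.

== RESULT ==
2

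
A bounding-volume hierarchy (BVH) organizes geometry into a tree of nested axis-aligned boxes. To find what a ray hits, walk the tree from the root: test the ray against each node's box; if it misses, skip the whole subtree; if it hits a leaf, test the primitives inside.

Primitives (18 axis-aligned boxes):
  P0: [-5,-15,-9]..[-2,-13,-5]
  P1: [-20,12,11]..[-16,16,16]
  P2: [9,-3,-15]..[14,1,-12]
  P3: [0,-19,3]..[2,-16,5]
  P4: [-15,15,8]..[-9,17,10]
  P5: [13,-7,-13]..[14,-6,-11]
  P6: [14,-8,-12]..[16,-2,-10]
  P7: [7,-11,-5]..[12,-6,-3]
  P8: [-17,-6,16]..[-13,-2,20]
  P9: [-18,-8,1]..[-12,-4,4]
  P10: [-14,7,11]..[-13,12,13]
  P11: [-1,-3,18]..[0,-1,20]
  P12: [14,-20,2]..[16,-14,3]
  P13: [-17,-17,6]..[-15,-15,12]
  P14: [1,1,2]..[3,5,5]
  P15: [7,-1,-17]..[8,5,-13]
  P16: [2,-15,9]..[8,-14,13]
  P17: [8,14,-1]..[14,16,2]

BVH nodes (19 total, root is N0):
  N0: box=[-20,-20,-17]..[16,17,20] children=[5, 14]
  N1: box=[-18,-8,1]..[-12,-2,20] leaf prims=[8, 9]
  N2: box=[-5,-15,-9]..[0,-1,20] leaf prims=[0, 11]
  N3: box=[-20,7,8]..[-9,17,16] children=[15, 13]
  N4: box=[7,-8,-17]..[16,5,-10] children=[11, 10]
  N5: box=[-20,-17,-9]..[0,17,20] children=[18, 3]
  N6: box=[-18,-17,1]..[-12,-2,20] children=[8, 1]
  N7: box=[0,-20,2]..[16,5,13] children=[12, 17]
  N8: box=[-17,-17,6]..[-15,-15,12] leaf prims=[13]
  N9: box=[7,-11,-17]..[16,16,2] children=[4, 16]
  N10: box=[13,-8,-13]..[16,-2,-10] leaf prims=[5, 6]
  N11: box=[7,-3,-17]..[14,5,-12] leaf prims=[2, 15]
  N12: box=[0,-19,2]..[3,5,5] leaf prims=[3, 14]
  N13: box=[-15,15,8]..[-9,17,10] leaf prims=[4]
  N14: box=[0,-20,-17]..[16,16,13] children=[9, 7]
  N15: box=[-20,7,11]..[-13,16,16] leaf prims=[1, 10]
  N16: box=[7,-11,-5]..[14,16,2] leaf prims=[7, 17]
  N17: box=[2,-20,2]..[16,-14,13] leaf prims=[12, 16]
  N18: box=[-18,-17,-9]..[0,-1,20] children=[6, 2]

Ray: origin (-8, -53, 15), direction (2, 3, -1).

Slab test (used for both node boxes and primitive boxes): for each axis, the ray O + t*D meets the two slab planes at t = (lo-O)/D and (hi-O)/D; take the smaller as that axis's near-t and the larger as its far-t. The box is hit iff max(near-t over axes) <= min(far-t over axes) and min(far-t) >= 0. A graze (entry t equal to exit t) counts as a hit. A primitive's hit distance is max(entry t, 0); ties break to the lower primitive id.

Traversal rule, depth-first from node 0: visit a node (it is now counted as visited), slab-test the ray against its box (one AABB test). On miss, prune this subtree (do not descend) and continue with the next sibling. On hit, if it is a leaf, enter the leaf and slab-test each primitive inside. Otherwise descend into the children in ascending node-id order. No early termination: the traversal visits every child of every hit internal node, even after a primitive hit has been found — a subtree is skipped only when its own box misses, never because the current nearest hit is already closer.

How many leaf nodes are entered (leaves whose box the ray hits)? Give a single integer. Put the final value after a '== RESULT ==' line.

Trace the traversal:
N0 x:[-6,12] y:[11,70/3] z:[-5,32] -> hit [11,12], descend [5, 14]
  N5 x:[-6,4] y:[12,70/3] z:[-5,24] -> miss, prune
  N14 x:[4,12] y:[11,23] z:[2,32] -> hit [11,12], descend [7, 9]
    N7 x:[4,12] y:[11,58/3] z:[2,13] -> hit [11,12], descend [12, 17]
      N12 x:[4,11/2] y:[34/3,58/3] z:[10,13] -> miss, prune
      N17 x:[5,12] y:[11,13] z:[2,13] -> hit [11,12] leaf, test {P12@t=12, P16(miss)}
    N9 x:[15/2,12] y:[14,23] z:[13,32] -> miss, prune

7 AABB tests over nodes [0, 5, 14, 7, 12, 17, 9]; 1 leaf entered; closest P12.

== RESULT ==
1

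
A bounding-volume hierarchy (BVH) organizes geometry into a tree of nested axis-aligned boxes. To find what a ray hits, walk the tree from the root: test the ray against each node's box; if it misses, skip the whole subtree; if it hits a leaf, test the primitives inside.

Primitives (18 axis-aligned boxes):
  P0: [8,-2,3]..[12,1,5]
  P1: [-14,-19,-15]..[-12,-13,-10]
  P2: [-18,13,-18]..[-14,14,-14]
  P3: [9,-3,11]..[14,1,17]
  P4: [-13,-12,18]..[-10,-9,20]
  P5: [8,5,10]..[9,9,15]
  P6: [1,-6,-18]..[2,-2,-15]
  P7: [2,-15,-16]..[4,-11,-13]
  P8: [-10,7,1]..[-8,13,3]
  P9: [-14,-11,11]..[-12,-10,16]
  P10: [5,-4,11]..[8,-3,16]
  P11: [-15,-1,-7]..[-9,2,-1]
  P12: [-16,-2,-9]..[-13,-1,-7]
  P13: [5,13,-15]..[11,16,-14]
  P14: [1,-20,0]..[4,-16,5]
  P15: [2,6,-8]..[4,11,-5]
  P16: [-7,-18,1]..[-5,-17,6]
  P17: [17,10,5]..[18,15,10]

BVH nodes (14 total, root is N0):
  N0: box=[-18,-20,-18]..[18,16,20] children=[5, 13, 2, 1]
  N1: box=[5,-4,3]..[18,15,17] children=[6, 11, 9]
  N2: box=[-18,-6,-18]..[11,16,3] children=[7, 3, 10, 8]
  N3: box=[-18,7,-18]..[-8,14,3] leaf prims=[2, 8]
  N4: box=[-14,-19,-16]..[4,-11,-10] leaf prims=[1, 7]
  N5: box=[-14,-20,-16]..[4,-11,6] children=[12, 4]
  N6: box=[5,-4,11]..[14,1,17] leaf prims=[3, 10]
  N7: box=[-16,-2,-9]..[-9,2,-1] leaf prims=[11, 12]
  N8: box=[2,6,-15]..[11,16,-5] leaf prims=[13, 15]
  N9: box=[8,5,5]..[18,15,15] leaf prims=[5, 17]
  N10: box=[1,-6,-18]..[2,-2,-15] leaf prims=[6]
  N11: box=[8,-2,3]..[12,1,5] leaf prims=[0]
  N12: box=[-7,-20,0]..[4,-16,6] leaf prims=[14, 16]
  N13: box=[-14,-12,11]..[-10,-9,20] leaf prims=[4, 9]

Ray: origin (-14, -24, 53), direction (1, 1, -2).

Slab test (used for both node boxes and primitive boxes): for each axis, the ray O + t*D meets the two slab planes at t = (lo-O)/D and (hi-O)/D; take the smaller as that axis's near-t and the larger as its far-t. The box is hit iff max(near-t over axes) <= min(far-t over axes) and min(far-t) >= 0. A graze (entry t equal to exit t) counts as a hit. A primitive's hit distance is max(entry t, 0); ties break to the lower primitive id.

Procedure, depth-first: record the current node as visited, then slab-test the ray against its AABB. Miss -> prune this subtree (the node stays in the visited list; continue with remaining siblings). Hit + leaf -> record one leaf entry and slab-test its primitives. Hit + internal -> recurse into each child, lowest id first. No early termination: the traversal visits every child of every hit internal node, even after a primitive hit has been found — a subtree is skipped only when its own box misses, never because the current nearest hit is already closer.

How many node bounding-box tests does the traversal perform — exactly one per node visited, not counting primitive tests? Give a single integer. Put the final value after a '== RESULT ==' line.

Walk:
N0 x:[-4,32] y:[4,40] z:[33/2,71/2] -> hit [33/2,32], descend [1, 2, 5, 13]
  N1 x:[19,32] y:[20,39] z:[18,25] -> hit [20,25], descend [6, 9, 11]
    N6 x:[19,28] y:[20,25] z:[18,21] -> hit [20,21] leaf, test {P3(miss), P10@t=20}
    N9 x:[22,32] y:[29,39] z:[19,24] -> miss, prune
    N11 x:[22,26] y:[22,25] z:[24,25] -> hit [24,25] leaf, test {P0@t=24}
  N2 x:[-4,25] y:[18,40] z:[25,71/2] -> hit [25,25], descend [3, 7, 8, 10]
    N3 x:[-4,6] y:[31,38] z:[25,71/2] -> miss, prune
    N7 x:[-2,5] y:[22,26] z:[27,31] -> miss, prune
    N8 x:[16,25] y:[30,40] z:[29,34] -> miss, prune
    N10 x:[15,16] y:[18,22] z:[34,71/2] -> miss, prune
  N5 x:[0,18] y:[4,13] z:[47/2,69/2] -> miss, prune
  N13 x:[0,4] y:[12,15] z:[33/2,21] -> miss, prune

Visited [0, 1, 6, 9, 11, 2, 3, 7, 8, 10, 5, 13]. Tests: 12 box, 2 leaf. Nearest: P10.

== RESULT ==
12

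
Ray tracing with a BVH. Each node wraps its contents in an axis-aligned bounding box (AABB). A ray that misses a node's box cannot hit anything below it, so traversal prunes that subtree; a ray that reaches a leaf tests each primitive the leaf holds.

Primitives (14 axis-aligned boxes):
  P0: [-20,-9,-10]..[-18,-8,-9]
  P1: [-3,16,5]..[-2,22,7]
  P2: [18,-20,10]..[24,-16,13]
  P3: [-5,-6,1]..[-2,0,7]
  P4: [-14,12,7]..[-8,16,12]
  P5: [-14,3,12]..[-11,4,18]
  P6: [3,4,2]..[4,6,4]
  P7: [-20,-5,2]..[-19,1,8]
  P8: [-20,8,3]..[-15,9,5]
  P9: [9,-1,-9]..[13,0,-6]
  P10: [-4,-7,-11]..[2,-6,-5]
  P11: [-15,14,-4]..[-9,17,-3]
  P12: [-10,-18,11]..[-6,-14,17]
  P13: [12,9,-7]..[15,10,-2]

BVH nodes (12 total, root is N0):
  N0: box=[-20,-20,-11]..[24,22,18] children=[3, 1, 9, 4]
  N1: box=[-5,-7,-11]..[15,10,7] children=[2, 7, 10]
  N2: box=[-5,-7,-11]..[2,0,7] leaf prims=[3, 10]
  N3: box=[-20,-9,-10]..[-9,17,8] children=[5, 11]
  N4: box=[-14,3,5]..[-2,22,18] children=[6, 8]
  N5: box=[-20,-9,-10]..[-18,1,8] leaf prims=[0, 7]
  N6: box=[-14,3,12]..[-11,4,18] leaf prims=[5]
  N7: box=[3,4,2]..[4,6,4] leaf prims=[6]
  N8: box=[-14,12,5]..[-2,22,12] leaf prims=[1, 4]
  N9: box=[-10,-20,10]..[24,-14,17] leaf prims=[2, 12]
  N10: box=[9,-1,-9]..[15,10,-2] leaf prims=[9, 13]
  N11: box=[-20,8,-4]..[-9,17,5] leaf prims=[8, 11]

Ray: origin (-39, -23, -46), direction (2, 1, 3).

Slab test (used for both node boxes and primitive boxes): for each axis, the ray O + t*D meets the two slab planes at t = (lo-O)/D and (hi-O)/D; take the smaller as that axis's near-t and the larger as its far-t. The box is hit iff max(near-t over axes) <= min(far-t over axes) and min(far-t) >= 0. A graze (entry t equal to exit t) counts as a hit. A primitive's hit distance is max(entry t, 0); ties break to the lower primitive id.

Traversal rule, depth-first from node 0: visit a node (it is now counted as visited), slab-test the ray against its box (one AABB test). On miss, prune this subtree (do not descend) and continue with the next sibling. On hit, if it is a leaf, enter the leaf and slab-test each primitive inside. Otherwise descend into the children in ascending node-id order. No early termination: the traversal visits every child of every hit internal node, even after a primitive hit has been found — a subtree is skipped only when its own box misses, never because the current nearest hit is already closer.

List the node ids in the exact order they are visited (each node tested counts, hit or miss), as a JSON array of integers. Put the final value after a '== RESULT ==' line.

Trace the traversal:
N0 x:[19/2,63/2] y:[3,45] z:[35/3,64/3] -> hit [35/3,64/3], descend [1, 3, 4, 9]
  N1 x:[17,27] y:[16,33] z:[35/3,53/3] -> hit [17,53/3], descend [2, 7, 10]
    N2 x:[17,41/2] y:[16,23] z:[35/3,53/3] -> hit [17,53/3] leaf, test {P3@t=17, P10(miss)}
    N7 x:[21,43/2] y:[27,29] z:[16,50/3] -> miss, prune
    N10 x:[24,27] y:[22,33] z:[37/3,44/3] -> miss, prune
  N3 x:[19/2,15] y:[14,40] z:[12,18] -> hit [14,15], descend [5, 11]
    N5 x:[19/2,21/2] y:[14,24] z:[12,18] -> miss, prune
    N11 x:[19/2,15] y:[31,40] z:[14,17] -> miss, prune
  N4 x:[25/2,37/2] y:[26,45] z:[17,64/3] -> miss, prune
  N9 x:[29/2,63/2] y:[3,9] z:[56/3,21] -> miss, prune

order=[0, 1, 2, 7, 10, 3, 5, 11, 4, 9]  |boxes|=10  |leaves|=1  hit=P3

== RESULT ==
[0, 1, 2, 7, 10, 3, 5, 11, 4, 9]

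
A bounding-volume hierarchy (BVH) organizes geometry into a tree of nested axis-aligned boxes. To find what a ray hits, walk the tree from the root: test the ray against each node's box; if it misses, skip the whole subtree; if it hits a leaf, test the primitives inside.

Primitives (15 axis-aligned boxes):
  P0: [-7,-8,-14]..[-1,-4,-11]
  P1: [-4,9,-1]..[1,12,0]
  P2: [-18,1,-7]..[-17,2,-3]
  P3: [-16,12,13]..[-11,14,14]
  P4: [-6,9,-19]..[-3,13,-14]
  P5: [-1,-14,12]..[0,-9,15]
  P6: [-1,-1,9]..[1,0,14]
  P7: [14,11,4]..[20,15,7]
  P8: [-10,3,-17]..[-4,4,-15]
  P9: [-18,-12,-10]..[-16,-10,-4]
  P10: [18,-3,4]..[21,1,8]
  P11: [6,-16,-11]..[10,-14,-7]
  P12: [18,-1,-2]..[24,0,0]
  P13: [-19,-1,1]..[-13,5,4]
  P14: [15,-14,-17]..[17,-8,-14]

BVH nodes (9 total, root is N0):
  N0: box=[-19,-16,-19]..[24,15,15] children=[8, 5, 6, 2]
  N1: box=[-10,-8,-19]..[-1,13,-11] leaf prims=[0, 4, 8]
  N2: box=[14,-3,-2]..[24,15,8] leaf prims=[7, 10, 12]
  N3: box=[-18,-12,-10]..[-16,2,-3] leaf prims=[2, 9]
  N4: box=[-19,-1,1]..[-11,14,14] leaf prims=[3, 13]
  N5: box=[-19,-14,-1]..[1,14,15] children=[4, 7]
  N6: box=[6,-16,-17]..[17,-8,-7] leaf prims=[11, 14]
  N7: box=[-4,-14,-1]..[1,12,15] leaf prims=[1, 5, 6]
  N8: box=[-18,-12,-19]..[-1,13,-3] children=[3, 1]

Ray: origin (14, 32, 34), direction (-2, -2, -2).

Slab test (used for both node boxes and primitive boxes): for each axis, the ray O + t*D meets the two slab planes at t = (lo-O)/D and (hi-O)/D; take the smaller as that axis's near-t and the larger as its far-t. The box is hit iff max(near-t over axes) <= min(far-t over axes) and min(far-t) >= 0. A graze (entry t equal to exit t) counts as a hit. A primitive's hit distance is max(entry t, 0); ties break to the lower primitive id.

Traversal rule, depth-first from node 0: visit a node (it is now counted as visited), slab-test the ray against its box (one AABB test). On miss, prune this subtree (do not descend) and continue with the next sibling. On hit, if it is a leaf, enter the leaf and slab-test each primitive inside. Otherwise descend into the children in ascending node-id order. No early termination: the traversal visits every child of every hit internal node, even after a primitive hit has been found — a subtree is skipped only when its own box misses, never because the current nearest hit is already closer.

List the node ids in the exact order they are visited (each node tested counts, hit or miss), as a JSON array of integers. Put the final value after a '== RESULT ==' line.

Trace the traversal:
N0 x:[-5,33/2] y:[17/2,24] z:[19/2,53/2] -> hit [19/2,33/2], descend [2, 5, 6, 8]
  N2 x:[-5,0] y:[17/2,35/2] z:[13,18] -> miss, prune
  N5 x:[13/2,33/2] y:[9,23] z:[19/2,35/2] -> hit [19/2,33/2], descend [4, 7]
    N4 x:[25/2,33/2] y:[9,33/2] z:[10,33/2] -> hit [25/2,33/2] leaf, test {P3(miss), P13@t=15}
    N7 x:[13/2,9] y:[10,23] z:[19/2,35/2] -> miss, prune
  N6 x:[-3/2,4] y:[20,24] z:[41/2,51/2] -> miss, prune
  N8 x:[15/2,16] y:[19/2,22] z:[37/2,53/2] -> miss, prune

Visited [0, 2, 5, 4, 7, 6, 8]. Tests: 7 box, 1 leaf. Nearest: P13.

== RESULT ==
[0, 2, 5, 4, 7, 6, 8]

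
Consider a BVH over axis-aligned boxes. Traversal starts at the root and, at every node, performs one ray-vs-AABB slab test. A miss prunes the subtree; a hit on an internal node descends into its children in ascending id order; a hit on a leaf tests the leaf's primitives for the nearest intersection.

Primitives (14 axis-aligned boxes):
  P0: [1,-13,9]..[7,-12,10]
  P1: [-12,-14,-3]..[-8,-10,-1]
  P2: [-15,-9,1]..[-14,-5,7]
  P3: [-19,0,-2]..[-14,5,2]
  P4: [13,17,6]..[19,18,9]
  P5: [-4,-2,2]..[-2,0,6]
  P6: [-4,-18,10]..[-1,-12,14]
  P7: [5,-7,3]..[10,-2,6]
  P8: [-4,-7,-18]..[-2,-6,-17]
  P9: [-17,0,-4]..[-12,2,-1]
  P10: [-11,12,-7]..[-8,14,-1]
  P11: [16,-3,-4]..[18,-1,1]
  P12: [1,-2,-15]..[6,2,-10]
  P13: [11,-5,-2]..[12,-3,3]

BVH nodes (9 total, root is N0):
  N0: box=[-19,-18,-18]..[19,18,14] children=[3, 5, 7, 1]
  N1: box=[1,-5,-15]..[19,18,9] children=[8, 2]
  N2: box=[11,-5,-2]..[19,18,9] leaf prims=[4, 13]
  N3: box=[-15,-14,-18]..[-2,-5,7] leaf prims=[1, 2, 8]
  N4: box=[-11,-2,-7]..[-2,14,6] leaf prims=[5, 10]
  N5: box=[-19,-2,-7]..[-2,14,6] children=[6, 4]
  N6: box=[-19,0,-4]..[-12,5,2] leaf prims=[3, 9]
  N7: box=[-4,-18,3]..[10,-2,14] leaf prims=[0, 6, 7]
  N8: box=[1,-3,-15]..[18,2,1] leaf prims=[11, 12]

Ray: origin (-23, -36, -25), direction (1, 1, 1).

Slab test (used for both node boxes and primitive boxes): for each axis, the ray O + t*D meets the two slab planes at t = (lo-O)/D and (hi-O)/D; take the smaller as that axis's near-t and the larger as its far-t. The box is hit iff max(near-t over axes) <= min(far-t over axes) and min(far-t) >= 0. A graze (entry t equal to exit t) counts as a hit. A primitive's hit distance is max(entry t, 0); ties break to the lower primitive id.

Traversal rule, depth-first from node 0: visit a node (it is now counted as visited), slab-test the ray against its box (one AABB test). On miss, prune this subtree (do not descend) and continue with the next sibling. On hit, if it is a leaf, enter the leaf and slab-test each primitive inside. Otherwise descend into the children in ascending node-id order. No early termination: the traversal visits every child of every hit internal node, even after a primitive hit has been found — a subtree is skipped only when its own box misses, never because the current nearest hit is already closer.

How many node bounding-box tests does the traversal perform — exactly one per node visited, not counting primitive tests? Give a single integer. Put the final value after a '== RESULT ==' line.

Trace the traversal:
N0 x:[4,42] y:[18,54] z:[7,39] -> hit [18,39], descend [1, 3, 5, 7]
  N1 x:[24,42] y:[31,54] z:[10,34] -> hit [31,34], descend [2, 8]
    N2 x:[34,42] y:[31,54] z:[23,34] -> hit [34,34] leaf, test {P4(miss), P13(miss)}
    N8 x:[24,41] y:[33,38] z:[10,26] -> miss, prune
  N3 x:[8,21] y:[22,31] z:[7,32] -> miss, prune
  N5 x:[4,21] y:[34,50] z:[18,31] -> miss, prune
  N7 x:[19,33] y:[18,34] z:[28,39] -> hit [28,33] leaf, test {P0(miss), P6(miss), P7@t=29}

Summary -> nodes [0, 1, 2, 8, 3, 5, 7]; box-tests=7; leaf-entries=2; first=P7

== RESULT ==
7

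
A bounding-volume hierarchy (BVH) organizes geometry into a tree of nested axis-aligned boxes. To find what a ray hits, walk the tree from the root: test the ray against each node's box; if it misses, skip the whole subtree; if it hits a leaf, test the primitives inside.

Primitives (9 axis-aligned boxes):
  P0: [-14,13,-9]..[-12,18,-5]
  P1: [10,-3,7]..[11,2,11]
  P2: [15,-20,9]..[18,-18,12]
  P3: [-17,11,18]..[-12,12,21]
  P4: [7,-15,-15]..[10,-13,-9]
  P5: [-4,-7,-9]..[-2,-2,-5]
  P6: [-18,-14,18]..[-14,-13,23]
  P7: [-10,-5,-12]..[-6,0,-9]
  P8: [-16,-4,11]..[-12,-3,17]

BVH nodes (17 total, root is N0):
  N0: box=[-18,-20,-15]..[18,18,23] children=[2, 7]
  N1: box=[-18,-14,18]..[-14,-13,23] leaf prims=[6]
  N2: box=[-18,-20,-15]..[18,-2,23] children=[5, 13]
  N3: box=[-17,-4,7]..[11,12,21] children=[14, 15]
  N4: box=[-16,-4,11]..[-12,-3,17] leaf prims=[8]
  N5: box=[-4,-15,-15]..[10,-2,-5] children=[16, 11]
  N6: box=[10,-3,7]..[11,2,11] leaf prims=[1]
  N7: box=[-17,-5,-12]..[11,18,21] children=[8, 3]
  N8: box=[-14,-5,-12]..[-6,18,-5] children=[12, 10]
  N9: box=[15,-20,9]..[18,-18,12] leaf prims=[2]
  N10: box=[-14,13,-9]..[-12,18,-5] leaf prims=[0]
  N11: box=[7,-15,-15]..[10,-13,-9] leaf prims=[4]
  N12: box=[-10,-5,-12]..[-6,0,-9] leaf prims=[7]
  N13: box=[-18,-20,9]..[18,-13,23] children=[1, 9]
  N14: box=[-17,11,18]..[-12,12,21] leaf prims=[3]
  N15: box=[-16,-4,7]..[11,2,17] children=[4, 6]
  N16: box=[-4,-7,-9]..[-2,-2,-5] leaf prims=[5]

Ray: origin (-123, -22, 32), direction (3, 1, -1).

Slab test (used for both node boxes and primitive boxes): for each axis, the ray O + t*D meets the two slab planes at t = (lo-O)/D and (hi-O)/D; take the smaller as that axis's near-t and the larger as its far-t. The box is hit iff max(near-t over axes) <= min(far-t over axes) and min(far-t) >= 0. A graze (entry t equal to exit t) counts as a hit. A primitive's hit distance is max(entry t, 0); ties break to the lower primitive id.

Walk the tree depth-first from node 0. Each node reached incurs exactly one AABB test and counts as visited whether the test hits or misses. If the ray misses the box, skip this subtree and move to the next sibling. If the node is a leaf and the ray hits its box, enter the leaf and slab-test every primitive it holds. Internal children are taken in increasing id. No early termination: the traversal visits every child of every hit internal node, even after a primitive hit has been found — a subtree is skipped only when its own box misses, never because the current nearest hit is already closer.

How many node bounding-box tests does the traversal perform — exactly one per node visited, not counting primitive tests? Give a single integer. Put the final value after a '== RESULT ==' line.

Trace the traversal:
N0 x:[35,47] y:[2,40] z:[9,47] -> hit [35,40], descend [2, 7]
  N2 x:[35,47] y:[2,20] z:[9,47] -> miss, prune
  N7 x:[106/3,134/3] y:[17,40] z:[11,44] -> hit [106/3,40], descend [3, 8]
    N3 x:[106/3,134/3] y:[18,34] z:[11,25] -> miss, prune
    N8 x:[109/3,39] y:[17,40] z:[37,44] -> hit [37,39], descend [10, 12]
      N10 x:[109/3,37] y:[35,40] z:[37,41] -> hit [37,37] leaf, test {P0@t=37}
      N12 x:[113/3,39] y:[17,22] z:[41,44] -> miss, prune

7 AABB tests over nodes [0, 2, 7, 3, 8, 10, 12]; 1 leaf entered; closest P0.

== RESULT ==
7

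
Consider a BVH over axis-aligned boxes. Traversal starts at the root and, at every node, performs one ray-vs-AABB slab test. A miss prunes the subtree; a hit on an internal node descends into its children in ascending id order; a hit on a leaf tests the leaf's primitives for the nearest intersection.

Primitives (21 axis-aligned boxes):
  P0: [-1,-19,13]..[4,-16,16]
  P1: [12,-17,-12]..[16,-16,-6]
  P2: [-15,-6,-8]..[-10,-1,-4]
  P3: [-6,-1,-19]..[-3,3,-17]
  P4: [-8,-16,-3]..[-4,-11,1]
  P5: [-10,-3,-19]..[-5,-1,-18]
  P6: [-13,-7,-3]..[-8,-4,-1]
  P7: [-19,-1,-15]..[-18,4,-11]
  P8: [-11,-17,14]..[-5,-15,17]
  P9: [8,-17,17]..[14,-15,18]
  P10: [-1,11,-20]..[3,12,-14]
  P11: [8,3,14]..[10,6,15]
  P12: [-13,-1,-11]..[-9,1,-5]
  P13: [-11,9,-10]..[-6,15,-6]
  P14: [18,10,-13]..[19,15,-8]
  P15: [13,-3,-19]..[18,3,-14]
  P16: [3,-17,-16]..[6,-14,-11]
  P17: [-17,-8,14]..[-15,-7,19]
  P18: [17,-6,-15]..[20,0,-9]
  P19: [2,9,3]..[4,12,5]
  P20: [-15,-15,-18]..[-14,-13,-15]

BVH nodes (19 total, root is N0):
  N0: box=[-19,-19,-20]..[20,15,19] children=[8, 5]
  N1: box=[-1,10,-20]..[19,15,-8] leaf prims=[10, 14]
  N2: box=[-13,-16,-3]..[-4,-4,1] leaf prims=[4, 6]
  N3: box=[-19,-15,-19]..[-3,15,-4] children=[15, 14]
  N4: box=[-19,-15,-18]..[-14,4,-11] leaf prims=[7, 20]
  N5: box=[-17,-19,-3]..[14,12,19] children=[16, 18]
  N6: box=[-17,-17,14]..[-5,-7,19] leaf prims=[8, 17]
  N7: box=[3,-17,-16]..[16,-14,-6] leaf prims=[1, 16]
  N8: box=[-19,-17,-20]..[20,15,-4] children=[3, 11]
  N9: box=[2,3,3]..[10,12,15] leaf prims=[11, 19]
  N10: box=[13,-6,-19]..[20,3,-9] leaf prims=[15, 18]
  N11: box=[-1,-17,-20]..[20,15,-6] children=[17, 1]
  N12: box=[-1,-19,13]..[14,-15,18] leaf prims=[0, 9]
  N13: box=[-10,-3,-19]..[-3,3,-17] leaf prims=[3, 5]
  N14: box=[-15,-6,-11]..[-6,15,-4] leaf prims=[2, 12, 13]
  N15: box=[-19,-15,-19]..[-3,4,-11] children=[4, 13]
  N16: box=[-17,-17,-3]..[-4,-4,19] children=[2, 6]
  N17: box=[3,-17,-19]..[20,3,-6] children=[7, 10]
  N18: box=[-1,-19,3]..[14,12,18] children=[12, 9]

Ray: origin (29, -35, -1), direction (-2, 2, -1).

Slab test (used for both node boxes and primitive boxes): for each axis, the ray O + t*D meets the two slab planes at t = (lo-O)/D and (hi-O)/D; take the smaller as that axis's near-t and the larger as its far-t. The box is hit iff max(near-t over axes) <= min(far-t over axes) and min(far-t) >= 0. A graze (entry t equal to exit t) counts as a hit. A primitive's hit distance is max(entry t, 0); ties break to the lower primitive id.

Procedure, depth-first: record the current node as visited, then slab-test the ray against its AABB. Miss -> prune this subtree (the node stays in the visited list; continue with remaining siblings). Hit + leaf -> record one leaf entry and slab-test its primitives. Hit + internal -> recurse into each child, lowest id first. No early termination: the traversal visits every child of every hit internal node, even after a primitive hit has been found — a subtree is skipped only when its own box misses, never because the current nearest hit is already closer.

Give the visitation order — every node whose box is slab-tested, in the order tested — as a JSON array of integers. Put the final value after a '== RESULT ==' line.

Trace the traversal:
N0 x:[9/2,24] y:[8,25] z:[-20,19] -> hit [8,19], descend [5, 8]
  N5 x:[15/2,23] y:[8,47/2] z:[-20,2] -> miss, prune
  N8 x:[9/2,24] y:[9,25] z:[3,19] -> hit [9,19], descend [3, 11]
    N3 x:[16,24] y:[10,25] z:[3,18] -> hit [16,18], descend [14, 15]
      N14 x:[35/2,22] y:[29/2,25] z:[3,10] -> miss, prune
      N15 x:[16,24] y:[10,39/2] z:[10,18] -> hit [16,18], descend [4, 13]
        N4 x:[43/2,24] y:[10,39/2] z:[10,17] -> miss, prune
        N13 x:[16,39/2] y:[16,19] z:[16,18] -> hit [16,18] leaf, test {P3@t=17, P5@t=17}
    N11 x:[9/2,15] y:[9,25] z:[5,19] -> hit [9,15], descend [1, 17]
      N1 x:[5,15] y:[45/2,25] z:[7,19] -> miss, prune
      N17 x:[9/2,13] y:[9,19] z:[5,18] -> hit [9,13], descend [7, 10]
        N7 x:[13/2,13] y:[9,21/2] z:[5,15] -> hit [9,21/2] leaf, test {P1(miss), P16(miss)}
        N10 x:[9/2,8] y:[29/2,19] z:[8,18] -> miss, prune

Visited [0, 5, 8, 3, 14, 15, 4, 13, 11, 1, 17, 7, 10]. Tests: 13 box, 2 leaf. Nearest: P3.

== RESULT ==
[0, 5, 8, 3, 14, 15, 4, 13, 11, 1, 17, 7, 10]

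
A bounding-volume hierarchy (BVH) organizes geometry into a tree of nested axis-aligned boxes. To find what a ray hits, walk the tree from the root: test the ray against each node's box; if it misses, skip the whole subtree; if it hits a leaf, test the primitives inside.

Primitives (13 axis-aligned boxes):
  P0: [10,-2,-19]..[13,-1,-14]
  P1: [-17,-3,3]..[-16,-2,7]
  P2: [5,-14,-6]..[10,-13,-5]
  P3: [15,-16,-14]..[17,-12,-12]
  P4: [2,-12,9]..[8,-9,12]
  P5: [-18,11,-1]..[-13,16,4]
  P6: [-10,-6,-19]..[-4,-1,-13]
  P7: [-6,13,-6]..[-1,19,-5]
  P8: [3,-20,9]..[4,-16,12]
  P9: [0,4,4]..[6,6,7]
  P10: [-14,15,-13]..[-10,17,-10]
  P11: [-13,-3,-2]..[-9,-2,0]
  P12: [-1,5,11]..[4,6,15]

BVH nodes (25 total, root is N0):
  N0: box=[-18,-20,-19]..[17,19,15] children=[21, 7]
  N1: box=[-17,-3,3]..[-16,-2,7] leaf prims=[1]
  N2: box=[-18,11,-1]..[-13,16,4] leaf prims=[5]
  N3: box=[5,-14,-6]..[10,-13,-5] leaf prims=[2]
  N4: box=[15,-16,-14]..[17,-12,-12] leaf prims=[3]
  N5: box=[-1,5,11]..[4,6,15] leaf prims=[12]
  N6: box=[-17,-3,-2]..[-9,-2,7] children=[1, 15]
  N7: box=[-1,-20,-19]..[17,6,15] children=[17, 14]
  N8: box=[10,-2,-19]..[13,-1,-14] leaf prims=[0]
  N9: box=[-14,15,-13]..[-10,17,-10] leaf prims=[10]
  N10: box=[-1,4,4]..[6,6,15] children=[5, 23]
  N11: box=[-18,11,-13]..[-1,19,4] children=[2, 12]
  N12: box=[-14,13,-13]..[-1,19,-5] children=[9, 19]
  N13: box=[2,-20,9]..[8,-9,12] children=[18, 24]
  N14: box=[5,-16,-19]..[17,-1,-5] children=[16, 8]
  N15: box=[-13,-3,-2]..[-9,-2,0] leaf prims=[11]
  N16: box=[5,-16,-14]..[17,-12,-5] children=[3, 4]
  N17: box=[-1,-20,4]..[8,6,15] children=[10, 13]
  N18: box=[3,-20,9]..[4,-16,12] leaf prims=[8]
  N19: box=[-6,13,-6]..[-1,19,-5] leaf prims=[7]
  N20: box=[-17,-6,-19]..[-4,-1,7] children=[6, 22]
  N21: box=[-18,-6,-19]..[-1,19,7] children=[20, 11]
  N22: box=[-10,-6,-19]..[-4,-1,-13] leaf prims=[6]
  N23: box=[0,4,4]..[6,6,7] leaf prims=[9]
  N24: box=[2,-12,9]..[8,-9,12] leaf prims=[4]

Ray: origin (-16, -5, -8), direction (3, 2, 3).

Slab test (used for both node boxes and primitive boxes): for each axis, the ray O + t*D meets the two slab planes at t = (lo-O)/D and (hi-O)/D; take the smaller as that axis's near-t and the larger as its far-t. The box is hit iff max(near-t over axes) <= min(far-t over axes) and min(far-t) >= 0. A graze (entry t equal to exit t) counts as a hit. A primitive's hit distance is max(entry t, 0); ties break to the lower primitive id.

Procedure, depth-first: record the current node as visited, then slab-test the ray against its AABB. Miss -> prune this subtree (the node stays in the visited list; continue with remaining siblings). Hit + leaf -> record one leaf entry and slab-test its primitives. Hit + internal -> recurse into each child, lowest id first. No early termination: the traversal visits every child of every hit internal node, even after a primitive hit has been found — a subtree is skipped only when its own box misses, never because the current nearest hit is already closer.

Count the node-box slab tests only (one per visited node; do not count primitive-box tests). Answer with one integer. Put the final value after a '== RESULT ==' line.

Walk:
N0 x:[-2/3,11] y:[-15/2,12] z:[-11/3,23/3] -> hit [-2/3,23/3], descend [7, 21]
  N7 x:[5,11] y:[-15/2,11/2] z:[-11/3,23/3] -> hit [5,11/2], descend [14, 17]
    N14 x:[7,11] y:[-11/2,2] z:[-11/3,1] -> miss, prune
    N17 x:[5,8] y:[-15/2,11/2] z:[4,23/3] -> hit [5,11/2], descend [10, 13]
      N10 x:[5,22/3] y:[9/2,11/2] z:[4,23/3] -> hit [5,11/2], descend [5, 23]
        N5 x:[5,20/3] y:[5,11/2] z:[19/3,23/3] -> miss, prune
        N23 x:[16/3,22/3] y:[9/2,11/2] z:[4,5] -> miss, prune
      N13 x:[6,8] y:[-15/2,-2] z:[17/3,20/3] -> miss, prune
  N21 x:[-2/3,5] y:[-1/2,12] z:[-11/3,5] -> hit [-1/2,5], descend [11, 20]
    N11 x:[-2/3,5] y:[8,12] z:[-5/3,4] -> miss, prune
    N20 x:[-1/3,4] y:[-1/2,2] z:[-11/3,5] -> hit [-1/3,2], descend [6, 22]
      N6 x:[-1/3,7/3] y:[1,3/2] z:[2,5] -> miss, prune
      N22 x:[2,4] y:[-1/2,2] z:[-11/3,-5/3] -> miss, prune

order=[0, 7, 14, 17, 10, 5, 23, 13, 21, 11, 20, 6, 22]  |boxes|=13  |leaves|=0  hit=miss

== RESULT ==
13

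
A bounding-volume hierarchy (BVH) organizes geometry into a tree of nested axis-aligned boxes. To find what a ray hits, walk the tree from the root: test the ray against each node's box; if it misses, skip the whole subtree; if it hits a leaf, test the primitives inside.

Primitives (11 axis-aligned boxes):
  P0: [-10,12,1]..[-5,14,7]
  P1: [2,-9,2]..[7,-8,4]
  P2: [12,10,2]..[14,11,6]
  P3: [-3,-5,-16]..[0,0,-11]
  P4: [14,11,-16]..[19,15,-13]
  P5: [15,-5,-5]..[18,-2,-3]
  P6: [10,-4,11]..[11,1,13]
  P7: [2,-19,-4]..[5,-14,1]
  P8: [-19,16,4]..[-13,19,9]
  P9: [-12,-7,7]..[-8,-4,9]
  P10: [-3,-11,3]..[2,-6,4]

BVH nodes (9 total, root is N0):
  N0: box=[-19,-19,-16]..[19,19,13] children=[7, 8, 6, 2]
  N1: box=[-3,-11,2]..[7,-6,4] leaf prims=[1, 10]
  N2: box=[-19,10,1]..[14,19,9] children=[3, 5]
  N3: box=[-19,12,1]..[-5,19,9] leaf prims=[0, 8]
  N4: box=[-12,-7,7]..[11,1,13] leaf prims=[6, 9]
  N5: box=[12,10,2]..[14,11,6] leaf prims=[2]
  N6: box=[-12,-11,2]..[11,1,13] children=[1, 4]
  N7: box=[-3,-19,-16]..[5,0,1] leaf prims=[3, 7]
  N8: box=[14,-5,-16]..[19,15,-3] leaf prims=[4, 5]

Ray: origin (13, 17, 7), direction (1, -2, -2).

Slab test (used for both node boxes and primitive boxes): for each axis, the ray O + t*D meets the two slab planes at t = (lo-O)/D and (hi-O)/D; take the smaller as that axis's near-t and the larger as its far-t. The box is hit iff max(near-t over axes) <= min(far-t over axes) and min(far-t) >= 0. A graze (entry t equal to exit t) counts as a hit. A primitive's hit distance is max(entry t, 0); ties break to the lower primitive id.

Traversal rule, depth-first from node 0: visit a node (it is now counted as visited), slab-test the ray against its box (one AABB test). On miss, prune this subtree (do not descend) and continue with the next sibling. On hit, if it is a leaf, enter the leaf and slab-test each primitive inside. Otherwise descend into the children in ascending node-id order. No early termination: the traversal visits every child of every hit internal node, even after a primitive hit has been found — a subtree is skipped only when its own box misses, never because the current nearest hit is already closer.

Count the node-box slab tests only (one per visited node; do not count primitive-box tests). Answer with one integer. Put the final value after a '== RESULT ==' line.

Trace the traversal:
N0 x:[-32,6] y:[-1,18] z:[-3,23/2] -> hit [-1,6], descend [2, 6, 7, 8]
  N2 x:[-32,1] y:[-1,7/2] z:[-1,3] -> hit [-1,1], descend [3, 5]
    N3 x:[-32,-18] y:[-1,5/2] z:[-1,3] -> miss, prune
    N5 x:[-1,1] y:[3,7/2] z:[1/2,5/2] -> miss, prune
  N6 x:[-25,-2] y:[8,14] z:[-3,5/2] -> miss, prune
  N7 x:[-16,-8] y:[17/2,18] z:[3,23/2] -> miss, prune
  N8 x:[1,6] y:[1,11] z:[5,23/2] -> hit [5,6] leaf, test {P4(miss), P5(miss)}

order=[0, 2, 3, 5, 6, 7, 8]  |boxes|=7  |leaves|=1  hit=miss

== RESULT ==
7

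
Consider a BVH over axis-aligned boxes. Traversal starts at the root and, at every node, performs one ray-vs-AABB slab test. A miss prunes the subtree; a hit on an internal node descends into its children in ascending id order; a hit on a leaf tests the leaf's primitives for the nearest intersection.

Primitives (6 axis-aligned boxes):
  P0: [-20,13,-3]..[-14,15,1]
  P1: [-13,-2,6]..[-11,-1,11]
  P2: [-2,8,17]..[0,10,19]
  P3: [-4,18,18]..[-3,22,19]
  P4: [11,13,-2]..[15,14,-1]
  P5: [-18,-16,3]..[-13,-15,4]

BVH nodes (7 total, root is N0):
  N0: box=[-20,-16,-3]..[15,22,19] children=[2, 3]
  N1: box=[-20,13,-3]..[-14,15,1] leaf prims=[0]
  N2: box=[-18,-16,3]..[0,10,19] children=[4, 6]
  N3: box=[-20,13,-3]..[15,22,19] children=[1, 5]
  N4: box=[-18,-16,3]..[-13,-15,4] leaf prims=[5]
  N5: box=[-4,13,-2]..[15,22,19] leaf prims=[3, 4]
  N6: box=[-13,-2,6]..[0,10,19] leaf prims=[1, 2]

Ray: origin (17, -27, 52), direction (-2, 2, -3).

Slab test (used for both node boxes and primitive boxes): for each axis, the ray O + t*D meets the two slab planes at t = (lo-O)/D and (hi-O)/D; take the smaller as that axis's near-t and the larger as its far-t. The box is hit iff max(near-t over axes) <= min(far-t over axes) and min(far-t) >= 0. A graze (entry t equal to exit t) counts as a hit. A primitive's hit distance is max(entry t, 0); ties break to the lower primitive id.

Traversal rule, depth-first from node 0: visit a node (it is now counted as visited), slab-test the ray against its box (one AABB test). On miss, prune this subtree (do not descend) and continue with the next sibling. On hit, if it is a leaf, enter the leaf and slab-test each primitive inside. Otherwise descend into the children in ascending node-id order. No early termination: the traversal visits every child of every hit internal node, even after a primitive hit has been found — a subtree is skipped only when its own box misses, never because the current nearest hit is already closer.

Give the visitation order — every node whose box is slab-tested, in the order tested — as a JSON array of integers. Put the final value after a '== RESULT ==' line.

Walk:
N0 x:[1,37/2] y:[11/2,49/2] z:[11,55/3] -> hit [11,55/3], descend [2, 3]
  N2 x:[17/2,35/2] y:[11/2,37/2] z:[11,49/3] -> hit [11,49/3], descend [4, 6]
    N4 x:[15,35/2] y:[11/2,6] z:[16,49/3] -> miss, prune
    N6 x:[17/2,15] y:[25/2,37/2] z:[11,46/3] -> hit [25/2,15] leaf, test {P1(miss), P2(miss)}
  N3 x:[1,37/2] y:[20,49/2] z:[11,55/3] -> miss, prune

5 AABB tests over nodes [0, 2, 4, 6, 3]; 1 leaf entered; closest miss.

== RESULT ==
[0, 2, 4, 6, 3]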